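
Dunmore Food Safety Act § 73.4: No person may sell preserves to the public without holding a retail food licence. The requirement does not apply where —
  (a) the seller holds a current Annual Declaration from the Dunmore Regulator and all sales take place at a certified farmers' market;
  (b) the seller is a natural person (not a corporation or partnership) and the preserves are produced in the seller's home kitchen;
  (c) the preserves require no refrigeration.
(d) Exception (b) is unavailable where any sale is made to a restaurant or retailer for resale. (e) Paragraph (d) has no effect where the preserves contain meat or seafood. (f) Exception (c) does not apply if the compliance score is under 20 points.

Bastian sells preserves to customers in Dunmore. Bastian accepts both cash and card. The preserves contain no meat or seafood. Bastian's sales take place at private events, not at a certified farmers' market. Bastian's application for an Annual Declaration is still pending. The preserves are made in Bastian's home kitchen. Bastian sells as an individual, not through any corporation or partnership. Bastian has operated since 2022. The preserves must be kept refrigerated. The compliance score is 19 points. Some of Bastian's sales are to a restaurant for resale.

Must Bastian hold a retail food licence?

Yes — Bastian must hold a retail food licence.

Exception (a) does not apply: there is no Annual Declaration in force.
Exception (b) is satisfied on its face — the seller is a natural person; the preserves are home-kitchen produced. But applying paragraphs (d)–(e): (d) is triggered — some sales are to a restaurant for resale. (e) is inapplicable (the preserves contain no meat or seafood), so (d) stands. Exception (b) does not apply.
Exception (c) requires that the preserves require no refrigeration; but the preserves require refrigeration, so (c) is unavailable.
None of the exceptions is available; § 73.4 applies in full.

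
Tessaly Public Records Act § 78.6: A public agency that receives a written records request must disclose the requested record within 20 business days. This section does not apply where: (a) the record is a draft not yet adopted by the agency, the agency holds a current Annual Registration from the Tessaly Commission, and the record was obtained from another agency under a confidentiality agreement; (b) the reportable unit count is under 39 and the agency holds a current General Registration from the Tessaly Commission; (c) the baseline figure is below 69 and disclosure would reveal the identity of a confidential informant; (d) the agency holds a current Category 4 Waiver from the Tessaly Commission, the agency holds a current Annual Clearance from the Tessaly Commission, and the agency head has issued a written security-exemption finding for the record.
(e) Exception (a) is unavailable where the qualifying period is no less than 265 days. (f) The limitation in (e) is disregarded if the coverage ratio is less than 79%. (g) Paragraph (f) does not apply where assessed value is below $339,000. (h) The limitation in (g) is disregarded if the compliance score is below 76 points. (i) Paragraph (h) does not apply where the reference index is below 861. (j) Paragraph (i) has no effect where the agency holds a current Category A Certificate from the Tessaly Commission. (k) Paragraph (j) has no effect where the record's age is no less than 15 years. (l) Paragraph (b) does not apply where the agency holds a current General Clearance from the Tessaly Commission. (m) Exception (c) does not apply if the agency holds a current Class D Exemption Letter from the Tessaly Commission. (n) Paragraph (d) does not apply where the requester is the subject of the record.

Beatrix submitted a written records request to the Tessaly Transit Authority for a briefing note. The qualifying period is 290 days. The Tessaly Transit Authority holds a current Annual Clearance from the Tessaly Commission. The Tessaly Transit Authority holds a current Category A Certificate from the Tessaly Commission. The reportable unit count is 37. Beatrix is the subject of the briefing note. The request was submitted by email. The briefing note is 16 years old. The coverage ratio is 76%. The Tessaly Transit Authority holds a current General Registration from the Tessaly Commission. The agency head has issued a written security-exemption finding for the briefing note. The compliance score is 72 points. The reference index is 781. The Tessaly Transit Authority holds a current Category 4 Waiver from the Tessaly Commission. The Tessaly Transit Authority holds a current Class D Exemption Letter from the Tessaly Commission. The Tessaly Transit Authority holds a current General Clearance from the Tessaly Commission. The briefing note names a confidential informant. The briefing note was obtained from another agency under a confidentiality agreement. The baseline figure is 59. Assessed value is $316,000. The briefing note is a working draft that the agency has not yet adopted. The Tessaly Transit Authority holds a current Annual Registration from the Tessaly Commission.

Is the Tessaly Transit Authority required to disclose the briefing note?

Exception (a)'s conditions are all satisfied: the briefing note is an unadopted draft; a current Annual Registration is held; the briefing note was obtained under a confidentiality agreement. But applying paragraphs (e)–(k): (e) is triggered — the qualifying period is 290 days, meeting the 265 days threshold. (f) is engaged (the coverage ratio is 76%, less than the 79% limit), but yields to (g): (g) applies — assessed value is $316,000, below the $339,000 limit. (h) is triggered (the compliance score is 72 points, below the 76 points limit), but is displaced by (i): (i) operates against (h): the reference index is 781, below the 861 limit. (j) applies (a current Category A Certificate is held), but yields to (k): (k) operates against (j): the record's age is 16 years, meeting the 15 years threshold. (a) is therefore removed.
Exception (b): the reportable unit count is 37, under the 39 limit; a current General Registration is held — every condition holds. But applying paragraph (l): (l) operates against (b): a current General Clearance is held. So (b) is unavailable.
Exception (c): the baseline figure is 59, below the 69 limit; the briefing note names a confidential informant — every condition holds. But: (m) operates against (c): a current Class D Exemption Letter is held. Exception (c) does not apply.
Exception (d) is satisfied on its face — a current Category 4 Waiver is held; a current Annual Clearance is held; a written security-exemption finding has been issued. Turning to paragraph (n): (n) operates against (d): Beatrix is the subject of the briefing note. Exception (d) does not apply.
Every exception is unavailable, so the rule governs.

Yes — the Tessaly Transit Authority must disclose the briefing note.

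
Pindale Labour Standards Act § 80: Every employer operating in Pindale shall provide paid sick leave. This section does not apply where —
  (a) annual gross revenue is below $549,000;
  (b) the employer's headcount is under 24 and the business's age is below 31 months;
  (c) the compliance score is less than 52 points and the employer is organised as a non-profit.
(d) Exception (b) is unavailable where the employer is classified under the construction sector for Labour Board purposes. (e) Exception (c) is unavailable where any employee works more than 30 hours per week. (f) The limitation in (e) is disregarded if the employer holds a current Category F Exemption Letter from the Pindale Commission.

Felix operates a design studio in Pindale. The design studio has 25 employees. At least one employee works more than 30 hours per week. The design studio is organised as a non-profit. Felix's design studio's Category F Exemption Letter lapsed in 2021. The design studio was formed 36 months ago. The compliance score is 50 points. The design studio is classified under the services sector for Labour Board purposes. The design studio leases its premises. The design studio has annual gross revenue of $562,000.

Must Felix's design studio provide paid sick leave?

Exception (a) requires that annual gross revenue is below $549,000; but annual gross revenue is $562,000, not below $549,000, so (a) is unavailable.
Exception (b) requires that the employer's headcount is under 24; but the employer's headcount is 25, not under 24, so (b) is unavailable.
Exception (c): the compliance score is 50 points, less than the 52 points limit; the employer is a non-profit — every condition holds. However, paragraphs (e)–(f) must be considered: (e) operates — at least one employee exceeds 30 hours/week. (f), which would lift (e), does not operate here — no current Category F Exemption Letter is held. (c) is therefore removed.
No exception displaces § 80.

Yes — Felix's design studio must provide paid sick leave.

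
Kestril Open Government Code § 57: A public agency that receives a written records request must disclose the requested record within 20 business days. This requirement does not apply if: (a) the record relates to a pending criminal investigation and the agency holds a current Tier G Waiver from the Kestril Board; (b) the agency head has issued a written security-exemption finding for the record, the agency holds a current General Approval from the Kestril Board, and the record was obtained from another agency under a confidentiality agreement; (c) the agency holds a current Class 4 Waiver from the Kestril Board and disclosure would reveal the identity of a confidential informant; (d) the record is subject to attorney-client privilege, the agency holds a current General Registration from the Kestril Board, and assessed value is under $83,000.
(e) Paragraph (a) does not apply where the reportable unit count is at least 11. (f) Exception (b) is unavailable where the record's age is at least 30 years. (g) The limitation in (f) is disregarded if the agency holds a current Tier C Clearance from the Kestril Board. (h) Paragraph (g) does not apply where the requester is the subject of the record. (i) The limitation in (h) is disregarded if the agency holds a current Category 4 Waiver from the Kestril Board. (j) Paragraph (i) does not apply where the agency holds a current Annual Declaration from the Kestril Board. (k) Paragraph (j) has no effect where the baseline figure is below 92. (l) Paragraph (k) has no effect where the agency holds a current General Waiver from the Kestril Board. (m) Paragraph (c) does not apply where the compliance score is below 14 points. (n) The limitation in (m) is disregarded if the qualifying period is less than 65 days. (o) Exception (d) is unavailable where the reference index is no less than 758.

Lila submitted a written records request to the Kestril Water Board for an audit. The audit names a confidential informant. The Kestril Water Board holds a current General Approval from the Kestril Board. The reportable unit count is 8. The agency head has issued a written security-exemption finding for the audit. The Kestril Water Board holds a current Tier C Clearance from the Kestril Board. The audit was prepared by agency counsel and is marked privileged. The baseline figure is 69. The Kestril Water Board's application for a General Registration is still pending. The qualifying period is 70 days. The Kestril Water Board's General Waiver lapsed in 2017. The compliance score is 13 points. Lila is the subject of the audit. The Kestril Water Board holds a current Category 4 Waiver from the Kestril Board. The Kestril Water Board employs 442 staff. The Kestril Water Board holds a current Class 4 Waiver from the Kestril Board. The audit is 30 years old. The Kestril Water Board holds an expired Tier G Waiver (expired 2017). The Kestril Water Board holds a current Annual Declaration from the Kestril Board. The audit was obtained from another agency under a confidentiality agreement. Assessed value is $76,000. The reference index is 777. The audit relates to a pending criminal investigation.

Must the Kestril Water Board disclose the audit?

No — exception (b) applies; the Kestril Water Board is not required to disclose the audit.

Exception (a) does not apply: no current Tier G Waiver is held.
Exception (b)'s conditions are all satisfied: a written security-exemption finding has been issued; a current General Approval is held; the audit was obtained under a confidentiality agreement. As to paragraphs (f)–(l): (f) is triggered (the record's age is 30 years, meeting the 30 years threshold), but is itself disapplied by (g): (g) operates — a current Tier C Clearance is held. (h) would limit (g) — Lila is the subject of the audit — but (i) sets (h) aside: (i) operates — a current Category 4 Waiver is held. (j) would limit (i) — a current Annual Declaration is held — but (k) sets (j) aside: (k) operates — the baseline figure is 69, below the 92 limit. (l) does not operate here (the General Waiver is not current), so (k) stands. So (b) applies.
Exception (c)'s conditions are all satisfied: a current Class 4 Waiver is held; the audit names a confidential informant. But: (m) is engaged — the compliance score is 13 points, below the 14 points limit. (n), which would lift (m), does not operate here — the qualifying period is 70 days, not less than 65 days. Exception (c) does not apply.
Exception (d) does not apply: no current General Registration is held.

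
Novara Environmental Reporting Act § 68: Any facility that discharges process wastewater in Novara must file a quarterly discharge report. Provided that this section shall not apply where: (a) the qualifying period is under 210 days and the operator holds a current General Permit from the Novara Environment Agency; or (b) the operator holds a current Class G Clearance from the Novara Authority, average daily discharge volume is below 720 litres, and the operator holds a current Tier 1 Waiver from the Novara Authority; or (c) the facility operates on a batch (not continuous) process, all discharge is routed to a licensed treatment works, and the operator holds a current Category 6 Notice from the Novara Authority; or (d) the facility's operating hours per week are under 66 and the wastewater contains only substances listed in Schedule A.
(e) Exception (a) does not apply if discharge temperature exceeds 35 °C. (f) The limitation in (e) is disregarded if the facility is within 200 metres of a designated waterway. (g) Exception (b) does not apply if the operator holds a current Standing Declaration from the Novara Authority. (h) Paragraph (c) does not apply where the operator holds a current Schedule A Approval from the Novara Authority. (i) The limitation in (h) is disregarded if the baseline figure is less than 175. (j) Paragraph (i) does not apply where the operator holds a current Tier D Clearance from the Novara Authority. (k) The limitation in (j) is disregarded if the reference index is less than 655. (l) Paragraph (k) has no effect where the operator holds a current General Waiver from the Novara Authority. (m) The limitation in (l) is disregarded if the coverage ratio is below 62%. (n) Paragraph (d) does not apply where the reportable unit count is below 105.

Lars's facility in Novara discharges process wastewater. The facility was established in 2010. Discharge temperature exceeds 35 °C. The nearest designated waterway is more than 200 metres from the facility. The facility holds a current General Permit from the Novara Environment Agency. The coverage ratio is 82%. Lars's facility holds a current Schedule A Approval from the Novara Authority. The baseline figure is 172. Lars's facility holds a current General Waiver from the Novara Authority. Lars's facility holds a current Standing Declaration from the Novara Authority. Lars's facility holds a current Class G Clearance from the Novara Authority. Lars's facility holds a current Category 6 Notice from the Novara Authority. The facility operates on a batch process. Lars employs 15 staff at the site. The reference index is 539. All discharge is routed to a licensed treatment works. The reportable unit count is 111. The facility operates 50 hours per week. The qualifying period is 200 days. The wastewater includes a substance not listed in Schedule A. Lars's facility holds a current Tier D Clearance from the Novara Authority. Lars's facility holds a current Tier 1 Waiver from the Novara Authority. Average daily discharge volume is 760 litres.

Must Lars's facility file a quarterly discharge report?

Yes — Lars's facility must file a quarterly discharge report.

Exception (a) is satisfied on its face — the qualifying period is 200 days, under the 210 days limit; a current General Permit is held. But: (e) applies — discharge temperature exceeds 35 °C. (f), which would lift (e), is not triggered — the facility is more than 200 m from any designated waterway. So (a) is unavailable.
Exception (b) requires that average daily discharge volume is below 720 litres; but average daily discharge volume is 760 litres, not below 720 litres, so (b) is unavailable.
All of (c)'s requirements are met (the facility operates on a batch process; discharge is routed to a licensed treatment works; a current Category 6 Notice is held). But applying paragraphs (h)–(m): (h) operates against (c): a current Schedule A Approval is held. (i) would limit (h) — the baseline figure is 172, less than the 175 limit — but (j) sets (i) aside: (j) operates against (i): a current Tier D Clearance is held. (k) is triggered (the reference index is 539, less than the 655 limit), but is displaced by (l): (l) is engaged — a current General Waiver is held. (m), which would lift (l), is inapplicable — the coverage ratio is 82%, not below 62%. (c) is therefore removed.
Exception (d) requires that the wastewater contains only substances listed in Schedule A; but the wastewater includes a non-Schedule-A substance, so (d) is unavailable.
No exception is made out. Lars's facility falls within the general rule.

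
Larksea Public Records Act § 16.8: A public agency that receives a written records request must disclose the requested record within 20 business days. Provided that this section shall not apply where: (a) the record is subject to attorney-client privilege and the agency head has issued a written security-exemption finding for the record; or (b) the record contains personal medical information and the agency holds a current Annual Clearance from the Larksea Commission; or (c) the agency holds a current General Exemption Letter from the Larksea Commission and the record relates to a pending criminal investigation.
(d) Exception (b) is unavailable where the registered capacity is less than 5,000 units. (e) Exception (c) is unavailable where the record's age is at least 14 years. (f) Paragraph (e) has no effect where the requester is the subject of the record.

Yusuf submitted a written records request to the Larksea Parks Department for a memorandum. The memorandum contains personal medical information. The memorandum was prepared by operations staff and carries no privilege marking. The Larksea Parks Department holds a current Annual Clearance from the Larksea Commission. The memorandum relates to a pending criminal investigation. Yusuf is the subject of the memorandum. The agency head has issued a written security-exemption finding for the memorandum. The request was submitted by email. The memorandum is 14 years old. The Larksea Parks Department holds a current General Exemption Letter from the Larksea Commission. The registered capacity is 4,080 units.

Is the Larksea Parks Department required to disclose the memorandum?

No — exception (c) applies; the Larksea Parks Department is not required to disclose the memorandum.

Exception (a) fails — the memorandum carries no privilege marking.
Exception (b) is satisfied on its face — the memorandum contains personal medical information; a current Annual Clearance is held. But: (d) applies — the registered capacity is 4,080 units, less than the 5,000 units limit. (b) is therefore removed.
All of (c)'s requirements are met (a current General Exemption Letter is held; the memorandum relates to a pending investigation). Considering the limiting provisions: (e) would limit (c) — the record's age is 14 years, meeting the 14 years threshold — but (f) sets (e) aside: (f) operates against (e): Yusuf is the subject of the memorandum. (c) remains available.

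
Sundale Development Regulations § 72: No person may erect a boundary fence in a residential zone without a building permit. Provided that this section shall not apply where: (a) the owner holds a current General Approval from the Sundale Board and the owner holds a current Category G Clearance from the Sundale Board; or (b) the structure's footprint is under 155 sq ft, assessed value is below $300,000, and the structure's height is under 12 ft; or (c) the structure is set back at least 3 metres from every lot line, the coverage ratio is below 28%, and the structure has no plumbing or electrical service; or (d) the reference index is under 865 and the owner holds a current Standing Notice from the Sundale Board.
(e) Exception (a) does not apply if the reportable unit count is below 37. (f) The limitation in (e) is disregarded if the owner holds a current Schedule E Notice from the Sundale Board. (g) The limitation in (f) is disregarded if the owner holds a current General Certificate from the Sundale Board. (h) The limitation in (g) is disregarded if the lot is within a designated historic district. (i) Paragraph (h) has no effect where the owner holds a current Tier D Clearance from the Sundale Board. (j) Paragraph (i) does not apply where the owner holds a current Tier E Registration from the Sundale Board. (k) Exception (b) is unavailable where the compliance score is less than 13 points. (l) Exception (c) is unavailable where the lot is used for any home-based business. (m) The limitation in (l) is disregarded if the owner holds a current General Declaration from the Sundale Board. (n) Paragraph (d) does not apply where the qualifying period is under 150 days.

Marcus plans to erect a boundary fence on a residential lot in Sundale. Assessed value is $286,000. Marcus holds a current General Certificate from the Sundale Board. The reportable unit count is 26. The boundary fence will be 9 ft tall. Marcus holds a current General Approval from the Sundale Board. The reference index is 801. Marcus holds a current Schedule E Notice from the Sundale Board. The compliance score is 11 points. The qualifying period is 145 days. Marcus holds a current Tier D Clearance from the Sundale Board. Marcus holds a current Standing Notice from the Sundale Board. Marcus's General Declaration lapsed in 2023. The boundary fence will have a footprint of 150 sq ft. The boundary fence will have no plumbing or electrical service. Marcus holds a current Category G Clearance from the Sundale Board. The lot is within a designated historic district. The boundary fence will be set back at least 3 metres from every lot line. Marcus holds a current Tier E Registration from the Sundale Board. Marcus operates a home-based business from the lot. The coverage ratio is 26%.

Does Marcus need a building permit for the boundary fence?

No — exception (a) applies; Marcus does not need a building permit.

Exception (a): a current General Approval is held; a current Category G Clearance is held — every condition holds. Under paragraphs (e)–(j): (e) operates (the reportable unit count is 26, below the 37 limit), but is itself disapplied by (f): (f) operates against (e): a current Schedule E Notice is held. (g) applies (a current General Certificate is held), but is set aside by (h): (h) operates against (g): the lot is in a historic district. (i) is engaged (a current Tier D Clearance is held), but yields to (j): (j) applies — a current Tier E Registration is held. Exception (a) stands.
All of (b)'s requirements are met (the structure's footprint is 150 sq ft, under the 155 sq ft limit; assessed value is $286,000, below the $300,000 limit; the structure's height is 9 ft, under the 12 ft limit). However, paragraph (k) must be considered: (k) is engaged — the compliance score is 11 points, less than the 13 points limit. So (b) is unavailable.
Exception (c)'s conditions are all satisfied: the setback is at least 3 m on every side; the coverage ratio is 26%, below the 28% limit; there is no plumbing or electrical service. Turning to paragraphs (l)–(m): (l) operates against (c): a home-based business operates on the lot. (m), which would lift (l), does not operate here — there is no General Declaration in force. (c) is therefore removed.
Exception (d): the reference index is 801, under the 865 limit; a current Standing Notice is held — every condition holds. But applying paragraph (n): (n) operates — the qualifying period is 145 days, under the 150 days limit. Exception (d) does not apply.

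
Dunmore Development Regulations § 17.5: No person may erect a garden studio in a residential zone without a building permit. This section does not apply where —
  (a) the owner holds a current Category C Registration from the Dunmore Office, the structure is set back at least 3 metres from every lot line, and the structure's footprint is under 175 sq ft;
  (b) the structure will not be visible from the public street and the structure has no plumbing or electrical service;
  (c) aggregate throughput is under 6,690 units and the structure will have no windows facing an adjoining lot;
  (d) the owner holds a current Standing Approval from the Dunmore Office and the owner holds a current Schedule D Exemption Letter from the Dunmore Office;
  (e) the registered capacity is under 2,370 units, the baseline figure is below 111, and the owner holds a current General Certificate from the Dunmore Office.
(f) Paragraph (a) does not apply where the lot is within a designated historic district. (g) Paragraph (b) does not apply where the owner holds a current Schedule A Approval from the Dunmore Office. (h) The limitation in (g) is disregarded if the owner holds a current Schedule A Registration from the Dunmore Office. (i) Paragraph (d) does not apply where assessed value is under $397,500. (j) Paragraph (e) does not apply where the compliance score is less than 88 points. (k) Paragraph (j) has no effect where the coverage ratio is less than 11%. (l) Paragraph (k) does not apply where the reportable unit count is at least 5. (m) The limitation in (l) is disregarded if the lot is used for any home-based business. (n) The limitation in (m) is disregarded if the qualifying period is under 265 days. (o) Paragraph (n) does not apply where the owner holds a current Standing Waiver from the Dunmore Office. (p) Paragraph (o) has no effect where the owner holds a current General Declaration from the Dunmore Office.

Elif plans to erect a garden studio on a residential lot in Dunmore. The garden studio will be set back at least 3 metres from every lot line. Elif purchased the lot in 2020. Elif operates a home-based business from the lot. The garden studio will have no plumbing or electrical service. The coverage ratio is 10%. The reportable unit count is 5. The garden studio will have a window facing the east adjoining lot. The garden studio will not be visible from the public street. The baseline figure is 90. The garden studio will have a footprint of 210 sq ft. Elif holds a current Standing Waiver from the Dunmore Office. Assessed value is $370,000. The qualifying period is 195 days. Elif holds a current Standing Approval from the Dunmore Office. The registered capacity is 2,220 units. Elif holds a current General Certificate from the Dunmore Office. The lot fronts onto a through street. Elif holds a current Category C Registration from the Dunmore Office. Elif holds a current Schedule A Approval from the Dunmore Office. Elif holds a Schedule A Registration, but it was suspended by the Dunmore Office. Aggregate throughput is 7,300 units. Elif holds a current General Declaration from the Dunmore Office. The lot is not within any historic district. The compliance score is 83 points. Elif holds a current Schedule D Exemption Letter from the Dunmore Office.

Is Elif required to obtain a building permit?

Exception (a) requires that the structure's footprint is under 175 sq ft; but the structure's footprint is 210 sq ft, not under 175 sq ft, so (a) is unavailable.
All of (b)'s requirements are met (the structure will not be visible from the street; there is no plumbing or electrical service). However, paragraphs (g)–(h) must be considered: (g) operates against (b): a current Schedule A Approval is held. (h) does not operate here (the Schedule A Registration is not current), so (g) stands. (b) is therefore removed.
Exception (c) fails — aggregate throughput is 7,300 units, not under 6,690 units.
Exception (d): a current Standing Approval is held; a current Schedule D Exemption Letter is held — every condition holds. But: (i) applies — assessed value is $370,000, under the $397,500 limit. So (d) is unavailable.
Exception (e) is satisfied on its face — the registered capacity is 2,220 units, under the 2,370 units limit; the baseline figure is 90, below the 111 limit; a current General Certificate is held. However, paragraphs (j)–(p) must be considered: (j) operates against (e): the compliance score is 83 points, less than the 88 points limit. (k) would limit (j) — the coverage ratio is 10%, less than the 11% limit — but (l) sets (k) aside: (l) operates — the reportable unit count is 5, meeting the 5 threshold. (m) would limit (l) — a home-based business operates on the lot — but (n) sets (m) aside: (n) operates against (m): the qualifying period is 195 days, under the 265 days limit. (o) would limit (n) — a current Standing Waiver is held — but (p) sets (o) aside: (p) operates against (o): a current General Declaration is held. So (e) is unavailable.
No exception is made out. Elif falls within the general rule.

Yes — Elif must obtain a building permit.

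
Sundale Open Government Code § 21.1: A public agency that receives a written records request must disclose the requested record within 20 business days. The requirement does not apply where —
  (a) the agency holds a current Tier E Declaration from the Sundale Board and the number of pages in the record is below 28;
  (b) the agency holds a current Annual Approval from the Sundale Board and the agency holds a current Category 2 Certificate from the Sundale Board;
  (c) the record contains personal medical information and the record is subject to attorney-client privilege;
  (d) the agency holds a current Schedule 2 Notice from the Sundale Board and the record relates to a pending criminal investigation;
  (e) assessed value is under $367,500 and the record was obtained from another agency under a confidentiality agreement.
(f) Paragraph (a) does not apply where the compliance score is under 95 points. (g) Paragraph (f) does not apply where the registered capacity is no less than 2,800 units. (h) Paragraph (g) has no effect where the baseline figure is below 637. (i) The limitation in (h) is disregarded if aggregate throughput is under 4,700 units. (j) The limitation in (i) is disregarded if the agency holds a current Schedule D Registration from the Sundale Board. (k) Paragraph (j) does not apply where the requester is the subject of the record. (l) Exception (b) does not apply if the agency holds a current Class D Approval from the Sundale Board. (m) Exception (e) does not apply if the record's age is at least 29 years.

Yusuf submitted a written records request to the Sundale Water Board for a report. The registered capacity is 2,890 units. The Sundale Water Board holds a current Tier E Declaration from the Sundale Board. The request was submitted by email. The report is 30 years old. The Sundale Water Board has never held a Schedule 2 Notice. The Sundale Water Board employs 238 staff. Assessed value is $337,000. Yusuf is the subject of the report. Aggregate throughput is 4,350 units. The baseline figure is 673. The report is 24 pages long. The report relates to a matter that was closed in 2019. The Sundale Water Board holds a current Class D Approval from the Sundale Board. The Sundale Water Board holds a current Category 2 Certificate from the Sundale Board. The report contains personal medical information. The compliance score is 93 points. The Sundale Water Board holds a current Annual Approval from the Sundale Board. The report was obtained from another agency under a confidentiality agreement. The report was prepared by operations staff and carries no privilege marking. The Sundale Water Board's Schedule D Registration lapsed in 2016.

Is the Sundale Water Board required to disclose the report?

No — exception (a) applies; the Sundale Water Board is not required to disclose the report.

Exception (a)'s conditions are all satisfied: a current Tier E Declaration is held; the number of pages in the record is 24, below the 28 limit. Under paragraphs (f)–(k): (f) is engaged (the compliance score is 93 points, under the 95 points limit), but is itself disapplied by (g): (g) operates against (f): the registered capacity is 2,890 units, meeting the 2,800 units threshold. (h) is not triggered (the baseline figure is 673, not below 637), so (g) stands. Exception (a) stands.
Exception (b): a current Annual Approval is held; a current Category 2 Certificate is held — every condition holds. But applying paragraph (l): (l) operates against (b): a current Class D Approval is held. Exception (b) does not apply.
Exception (c) requires that the record is subject to attorney-client privilege; but the report carries no privilege marking, so (c) is unavailable.
Exception (d) requires that the agency holds a current Schedule 2 Notice from the Sundale Board; but there is no Schedule 2 Notice in force, so (d) is unavailable.
All of (e)'s requirements are met (assessed value is $337,000, under the $367,500 limit; the report was obtained under a confidentiality agreement). Turning to paragraph (m): (m) applies — the record's age is 30 years, meeting the 29 years threshold. So (e) is unavailable.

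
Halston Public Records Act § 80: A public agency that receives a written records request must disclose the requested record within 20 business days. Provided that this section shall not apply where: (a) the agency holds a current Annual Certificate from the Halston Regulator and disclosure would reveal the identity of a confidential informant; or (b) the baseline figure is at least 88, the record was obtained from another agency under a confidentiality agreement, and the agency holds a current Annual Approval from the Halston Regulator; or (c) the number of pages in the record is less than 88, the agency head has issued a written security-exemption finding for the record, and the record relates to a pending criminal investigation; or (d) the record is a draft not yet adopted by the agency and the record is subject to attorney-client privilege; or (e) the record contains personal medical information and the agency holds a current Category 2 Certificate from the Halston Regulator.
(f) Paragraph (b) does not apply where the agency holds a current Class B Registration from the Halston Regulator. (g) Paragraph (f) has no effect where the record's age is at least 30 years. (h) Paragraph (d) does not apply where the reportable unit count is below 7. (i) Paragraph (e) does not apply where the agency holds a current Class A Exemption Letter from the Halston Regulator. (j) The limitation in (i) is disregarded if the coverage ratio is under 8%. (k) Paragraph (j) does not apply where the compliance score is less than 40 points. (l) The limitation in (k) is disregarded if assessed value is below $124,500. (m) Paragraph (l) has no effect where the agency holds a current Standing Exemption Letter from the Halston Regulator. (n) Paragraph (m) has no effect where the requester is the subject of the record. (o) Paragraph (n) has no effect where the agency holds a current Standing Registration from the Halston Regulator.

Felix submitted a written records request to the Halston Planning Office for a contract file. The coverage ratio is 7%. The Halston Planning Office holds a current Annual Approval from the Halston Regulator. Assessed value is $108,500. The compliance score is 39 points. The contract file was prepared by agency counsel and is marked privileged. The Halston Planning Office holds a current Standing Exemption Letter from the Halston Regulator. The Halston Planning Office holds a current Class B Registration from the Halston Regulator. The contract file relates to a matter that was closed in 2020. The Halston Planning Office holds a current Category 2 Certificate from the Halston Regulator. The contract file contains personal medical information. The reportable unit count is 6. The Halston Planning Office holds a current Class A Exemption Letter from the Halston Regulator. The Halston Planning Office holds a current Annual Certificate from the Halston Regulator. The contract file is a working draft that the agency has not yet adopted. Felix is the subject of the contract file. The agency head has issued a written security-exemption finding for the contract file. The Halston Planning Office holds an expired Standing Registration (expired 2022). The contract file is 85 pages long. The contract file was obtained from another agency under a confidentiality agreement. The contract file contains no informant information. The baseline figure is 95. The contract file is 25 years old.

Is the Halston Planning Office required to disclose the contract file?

Exception (a) fails — the contract file contains no informant information.
All of (b)'s requirements are met (the baseline figure is 95, meeting the 88 threshold; the contract file was obtained under a confidentiality agreement; a current Annual Approval is held). But applying paragraphs (f)–(g): (f) operates against (b): a current Class B Registration is held. (g) is not triggered (the record's age is 25 years, short of 30 years), so (f) stands. So (b) is unavailable.
Exception (c) fails — the contract file relates to a closed matter.
Exception (d) is satisfied on its face — the contract file is an unadopted draft; the contract file is privileged. However, paragraph (h) must be considered: (h) operates against (d): the reportable unit count is 6, below the 7 limit. So (d) is unavailable.
All of (e)'s requirements are met (the contract file contains personal medical information; a current Category 2 Certificate is held). Considering the limiting provisions: (i) operates (a current Class A Exemption Letter is held), but yields to (j): (j) is triggered — the coverage ratio is 7%, under the 8% limit. (k) would limit (j) — the compliance score is 39 points, less than the 40 points limit — but (l) sets (k) aside: (l) operates against (k): assessed value is $108,500, below the $124,500 limit. (m) would limit (l) — a current Standing Exemption Letter is held — but (n) sets (m) aside: (n) operates against (m): Felix is the subject of the contract file. (o) does not operate here (the Standing Registration is not current), so (n) stands. So (e) applies.

No — exception (e) applies; the Halston Planning Office is not required to disclose the contract file.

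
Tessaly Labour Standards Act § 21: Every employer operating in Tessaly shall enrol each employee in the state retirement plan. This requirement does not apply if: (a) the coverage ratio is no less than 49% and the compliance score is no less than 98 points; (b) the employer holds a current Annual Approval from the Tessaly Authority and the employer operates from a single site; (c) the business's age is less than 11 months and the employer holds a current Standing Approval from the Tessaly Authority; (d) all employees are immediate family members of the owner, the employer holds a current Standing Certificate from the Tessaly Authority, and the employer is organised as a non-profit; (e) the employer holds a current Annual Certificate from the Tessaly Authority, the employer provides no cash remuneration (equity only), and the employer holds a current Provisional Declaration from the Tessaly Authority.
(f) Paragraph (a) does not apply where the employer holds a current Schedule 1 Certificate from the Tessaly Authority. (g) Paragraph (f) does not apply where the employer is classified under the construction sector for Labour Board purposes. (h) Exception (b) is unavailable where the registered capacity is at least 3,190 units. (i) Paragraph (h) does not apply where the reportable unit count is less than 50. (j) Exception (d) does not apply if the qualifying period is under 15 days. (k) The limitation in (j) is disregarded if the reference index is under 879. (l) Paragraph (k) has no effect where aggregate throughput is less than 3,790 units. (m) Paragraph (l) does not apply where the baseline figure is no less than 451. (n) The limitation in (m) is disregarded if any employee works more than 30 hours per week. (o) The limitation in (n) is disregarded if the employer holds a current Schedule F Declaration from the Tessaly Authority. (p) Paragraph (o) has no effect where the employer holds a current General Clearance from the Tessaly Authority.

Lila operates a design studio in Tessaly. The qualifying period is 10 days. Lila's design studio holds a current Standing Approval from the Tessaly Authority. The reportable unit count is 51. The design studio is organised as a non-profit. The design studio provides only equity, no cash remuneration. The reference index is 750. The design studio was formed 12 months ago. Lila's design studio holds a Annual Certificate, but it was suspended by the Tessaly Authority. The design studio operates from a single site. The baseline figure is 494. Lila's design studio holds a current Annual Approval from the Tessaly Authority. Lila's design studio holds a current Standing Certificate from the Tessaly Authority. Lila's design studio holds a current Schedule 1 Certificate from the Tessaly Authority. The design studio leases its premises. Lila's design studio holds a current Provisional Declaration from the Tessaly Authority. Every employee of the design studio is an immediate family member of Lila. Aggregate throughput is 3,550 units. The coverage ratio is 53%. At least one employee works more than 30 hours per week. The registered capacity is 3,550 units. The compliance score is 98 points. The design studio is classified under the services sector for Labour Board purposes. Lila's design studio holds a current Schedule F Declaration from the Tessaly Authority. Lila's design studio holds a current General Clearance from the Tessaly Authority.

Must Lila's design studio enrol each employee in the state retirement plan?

Exception (a)'s conditions are all satisfied: the coverage ratio is 53%, meeting the 49% threshold; the compliance score is 98 points, meeting the 98 points threshold. Turning to paragraphs (f)–(g): (f) operates — a current Schedule 1 Certificate is held. (g), which would lift (f), is not triggered — the design studio is classified under the services sector. So (a) is unavailable.
Exception (b): a current Annual Approval is held; the employer operates from a single site — every condition holds. But: (h) operates against (b): the registered capacity is 3,550 units, meeting the 3,190 units threshold. (i) is not engaged (the reportable unit count is 51, not less than 50), so (h) stands. So (b) is unavailable.
Exception (c) requires that the business's age is less than 11 months; but the business's age is 12 months, not less than 11 months, so (c) is unavailable.
All of (d)'s requirements are met (every employee is an immediate family member; a current Standing Certificate is held; the employer is a non-profit). Turning to paragraphs (j)–(p): (j) is triggered — the qualifying period is 10 days, under the 15 days limit. (k) would limit (j) — the reference index is 750, under the 879 limit — but (l) sets (k) aside: (l) operates against (k): aggregate throughput is 3,550 units, less than the 3,790 units limit. (m) is triggered (the baseline figure is 494, meeting the 451 threshold), but is set aside by (n): (n) operates against (m): at least one employee exceeds 30 hours/week. (o) would limit (n) — a current Schedule F Declaration is held — but (p) sets (o) aside: (p) applies — a current General Clearance is held. Exception (d) does not apply.
Exception (e) fails — the Annual Certificate is not current.
None of the exceptions is available; § 21 applies in full.

Yes — Lila's design studio must enrol each employee in the state retirement plan.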